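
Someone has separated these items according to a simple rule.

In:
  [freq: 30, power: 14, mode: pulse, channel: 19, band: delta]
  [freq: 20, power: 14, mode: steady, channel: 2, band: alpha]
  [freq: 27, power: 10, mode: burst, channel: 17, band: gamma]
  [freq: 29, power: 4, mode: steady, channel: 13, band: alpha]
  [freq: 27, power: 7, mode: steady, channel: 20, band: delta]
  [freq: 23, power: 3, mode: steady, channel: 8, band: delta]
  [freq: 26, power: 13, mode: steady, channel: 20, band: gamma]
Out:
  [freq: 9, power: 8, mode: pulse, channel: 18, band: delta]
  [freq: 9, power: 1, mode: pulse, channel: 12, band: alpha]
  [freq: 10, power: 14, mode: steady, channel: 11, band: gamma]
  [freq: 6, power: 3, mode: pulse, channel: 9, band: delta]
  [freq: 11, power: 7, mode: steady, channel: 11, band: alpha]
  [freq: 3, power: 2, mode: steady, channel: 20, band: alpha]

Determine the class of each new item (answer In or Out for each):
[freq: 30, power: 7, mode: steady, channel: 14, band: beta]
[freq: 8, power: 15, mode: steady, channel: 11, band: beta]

In, Out

The distinguishing property — freq ≥ 20 — holds for all the 'In' cases and none of the 'Out' cases.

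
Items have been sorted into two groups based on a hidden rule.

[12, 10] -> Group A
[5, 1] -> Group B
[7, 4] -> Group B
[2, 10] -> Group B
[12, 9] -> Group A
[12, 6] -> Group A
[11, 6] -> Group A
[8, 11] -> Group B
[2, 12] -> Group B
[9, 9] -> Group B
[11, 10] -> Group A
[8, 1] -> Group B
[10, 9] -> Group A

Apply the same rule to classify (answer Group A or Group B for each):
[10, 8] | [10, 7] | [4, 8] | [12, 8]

The pattern is that an item is 'Group A' exactly when: first ≥ 10.
[10, 8] → first 10 → Group A.
[10, 7] → first 10 → Group A.
[4, 8] → first 4 → Group B.
[12, 8] → first 12 → Group A.

Group A, Group A, Group B, Group A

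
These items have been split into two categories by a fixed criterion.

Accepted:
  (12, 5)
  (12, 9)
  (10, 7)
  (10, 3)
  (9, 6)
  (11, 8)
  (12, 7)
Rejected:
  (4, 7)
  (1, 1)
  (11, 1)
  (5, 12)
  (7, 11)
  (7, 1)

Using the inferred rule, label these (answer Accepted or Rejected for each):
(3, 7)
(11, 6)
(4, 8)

One predicate separates the groups cleanly: first > second AND sum is odd.
(3, 7): Rejected (3 < 7, 3+7 = 10).
(11, 6): Accepted (11 > 6, 11+6 = 17).
(4, 8): Rejected (4 < 8, 4+8 = 12).

Rejected, Accepted, Rejected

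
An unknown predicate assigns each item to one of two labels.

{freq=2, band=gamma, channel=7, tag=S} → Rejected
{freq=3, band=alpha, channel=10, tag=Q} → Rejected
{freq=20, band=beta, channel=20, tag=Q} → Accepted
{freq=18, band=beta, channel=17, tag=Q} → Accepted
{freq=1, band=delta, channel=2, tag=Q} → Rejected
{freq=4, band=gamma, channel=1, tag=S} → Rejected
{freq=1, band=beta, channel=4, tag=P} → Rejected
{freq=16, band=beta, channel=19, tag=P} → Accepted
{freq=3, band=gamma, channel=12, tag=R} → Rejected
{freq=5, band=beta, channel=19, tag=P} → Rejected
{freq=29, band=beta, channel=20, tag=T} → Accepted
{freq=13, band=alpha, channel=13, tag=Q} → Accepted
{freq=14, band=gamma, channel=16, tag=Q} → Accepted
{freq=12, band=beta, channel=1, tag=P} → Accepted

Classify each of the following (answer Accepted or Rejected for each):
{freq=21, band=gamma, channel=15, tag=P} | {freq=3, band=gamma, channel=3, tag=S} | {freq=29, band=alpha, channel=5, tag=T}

Accepted, Rejected, Accepted

A rule that fits every label: freq ≥ 12 — true of each 'Accepted' example, false of each 'Rejected' one.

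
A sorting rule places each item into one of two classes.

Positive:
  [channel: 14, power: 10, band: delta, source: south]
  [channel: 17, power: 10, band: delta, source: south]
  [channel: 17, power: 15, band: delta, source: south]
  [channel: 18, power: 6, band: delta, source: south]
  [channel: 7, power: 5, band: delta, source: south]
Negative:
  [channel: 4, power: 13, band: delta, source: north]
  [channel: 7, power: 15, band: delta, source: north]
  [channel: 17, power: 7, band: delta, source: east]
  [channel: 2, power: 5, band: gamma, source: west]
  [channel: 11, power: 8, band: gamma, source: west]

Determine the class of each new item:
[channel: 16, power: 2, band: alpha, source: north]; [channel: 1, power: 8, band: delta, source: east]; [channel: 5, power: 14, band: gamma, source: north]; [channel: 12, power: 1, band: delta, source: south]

Negative, Negative, Negative, Positive

Every 'Positive' example satisfies: source is south. None of the 'Negative' examples do.
[channel: 16, power: 2, band: alpha, source: north] — source is north, hence Negative. [channel: 1, power: 8, band: delta, source: east] — source is east, hence Negative. [channel: 5, power: 14, band: gamma, source: north] — source is north, hence Negative. [channel: 12, power: 1, band: delta, source: south] — source is south, hence Positive.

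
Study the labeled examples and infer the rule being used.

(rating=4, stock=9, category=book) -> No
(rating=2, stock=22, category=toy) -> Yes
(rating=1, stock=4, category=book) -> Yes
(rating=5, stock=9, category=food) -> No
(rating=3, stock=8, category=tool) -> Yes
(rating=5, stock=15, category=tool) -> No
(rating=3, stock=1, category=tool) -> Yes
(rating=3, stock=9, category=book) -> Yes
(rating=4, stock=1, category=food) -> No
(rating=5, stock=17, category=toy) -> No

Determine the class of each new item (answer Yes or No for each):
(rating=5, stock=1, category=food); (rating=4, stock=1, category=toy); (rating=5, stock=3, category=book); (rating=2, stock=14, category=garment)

All 'Yes' examples share one property — rating ≤ 3 — and every 'No' example lacks it.
(rating=5, stock=1, category=food) → rating = 5 → No. (rating=4, stock=1, category=toy) → rating = 4 → No. (rating=5, stock=3, category=book) → rating = 5 → No. (rating=2, stock=14, category=garment) → rating = 2 → Yes.

No, No, No, Yes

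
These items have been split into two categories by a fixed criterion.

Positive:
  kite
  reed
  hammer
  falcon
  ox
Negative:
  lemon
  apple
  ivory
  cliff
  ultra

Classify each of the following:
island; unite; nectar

The distinguishing property — even length — holds for all the 'Positive' cases and none of the 'Negative' cases.
Positive: island, since length 6. Negative: unite, since length 5. Positive: nectar, since length 6.

Positive, Negative, Positive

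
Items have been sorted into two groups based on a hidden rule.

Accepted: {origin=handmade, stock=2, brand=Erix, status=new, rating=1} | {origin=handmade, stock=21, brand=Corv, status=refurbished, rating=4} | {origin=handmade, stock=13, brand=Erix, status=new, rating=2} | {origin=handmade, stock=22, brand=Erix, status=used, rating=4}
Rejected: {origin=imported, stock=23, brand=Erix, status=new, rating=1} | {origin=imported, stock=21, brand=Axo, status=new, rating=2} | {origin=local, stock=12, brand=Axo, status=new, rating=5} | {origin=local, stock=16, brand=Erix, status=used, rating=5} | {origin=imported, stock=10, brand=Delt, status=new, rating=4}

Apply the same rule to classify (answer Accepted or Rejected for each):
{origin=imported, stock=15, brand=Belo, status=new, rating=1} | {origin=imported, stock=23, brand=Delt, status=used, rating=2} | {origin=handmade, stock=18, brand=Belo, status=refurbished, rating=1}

Rejected, Rejected, Accepted

Checking candidate rules against both groups, what survives is: origin is handmade.
{origin=imported, stock=15, brand=Belo, status=new, rating=1}: Rejected (origin is imported). {origin=imported, stock=23, brand=Delt, status=used, rating=2}: Rejected (origin is imported). {origin=handmade, stock=18, brand=Belo, status=refurbished, rating=1}: Accepted (origin is handmade).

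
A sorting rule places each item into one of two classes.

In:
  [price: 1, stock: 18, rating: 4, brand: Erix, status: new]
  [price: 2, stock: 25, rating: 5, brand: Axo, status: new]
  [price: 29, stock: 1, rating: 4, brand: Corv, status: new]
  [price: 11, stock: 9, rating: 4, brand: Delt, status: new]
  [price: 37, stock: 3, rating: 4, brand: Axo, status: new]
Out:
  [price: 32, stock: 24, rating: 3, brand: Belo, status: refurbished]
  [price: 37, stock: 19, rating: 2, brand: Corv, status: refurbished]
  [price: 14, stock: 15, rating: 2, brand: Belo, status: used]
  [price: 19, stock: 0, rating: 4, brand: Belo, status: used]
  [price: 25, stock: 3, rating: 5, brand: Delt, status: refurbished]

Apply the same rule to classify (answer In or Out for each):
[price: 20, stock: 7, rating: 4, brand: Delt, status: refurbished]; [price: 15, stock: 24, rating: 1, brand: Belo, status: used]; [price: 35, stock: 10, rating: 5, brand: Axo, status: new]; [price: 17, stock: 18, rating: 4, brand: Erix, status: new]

A rule that fits every label: status is new — true of each 'In' example, false of each 'Out' one.
[price: 20, stock: 7, rating: 4, brand: Delt, status: refurbished]: Out (status is refurbished).
[price: 15, stock: 24, rating: 1, brand: Belo, status: used]: Out (status is used).
[price: 35, stock: 10, rating: 5, brand: Axo, status: new]: In (status is new).
[price: 17, stock: 18, rating: 4, brand: Erix, status: new]: In (status is new).

Out, Out, In, In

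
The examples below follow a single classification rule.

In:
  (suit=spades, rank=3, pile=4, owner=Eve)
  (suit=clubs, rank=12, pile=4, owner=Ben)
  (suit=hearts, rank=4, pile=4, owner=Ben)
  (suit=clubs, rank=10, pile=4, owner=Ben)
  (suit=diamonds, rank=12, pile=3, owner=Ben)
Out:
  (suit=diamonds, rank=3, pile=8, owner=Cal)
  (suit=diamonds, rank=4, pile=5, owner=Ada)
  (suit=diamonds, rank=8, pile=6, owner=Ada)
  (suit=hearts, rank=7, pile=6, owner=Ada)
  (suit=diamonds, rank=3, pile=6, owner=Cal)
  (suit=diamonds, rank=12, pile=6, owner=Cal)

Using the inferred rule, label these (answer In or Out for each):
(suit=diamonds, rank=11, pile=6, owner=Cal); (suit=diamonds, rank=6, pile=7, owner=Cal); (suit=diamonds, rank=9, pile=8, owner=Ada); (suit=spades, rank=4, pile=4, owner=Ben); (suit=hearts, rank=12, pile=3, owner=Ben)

The simplest hypothesis consistent with all the labels is: pile ≤ 4.
(suit=diamonds, rank=11, pile=6, owner=Cal) → pile = 6 → Out.
(suit=diamonds, rank=6, pile=7, owner=Cal) → pile = 7 → Out.
(suit=diamonds, rank=9, pile=8, owner=Ada) → pile = 8 → Out.
(suit=spades, rank=4, pile=4, owner=Ben) → pile = 4 → In.
(suit=hearts, rank=12, pile=3, owner=Ben) → pile = 3 → In.

Out, Out, Out, In, In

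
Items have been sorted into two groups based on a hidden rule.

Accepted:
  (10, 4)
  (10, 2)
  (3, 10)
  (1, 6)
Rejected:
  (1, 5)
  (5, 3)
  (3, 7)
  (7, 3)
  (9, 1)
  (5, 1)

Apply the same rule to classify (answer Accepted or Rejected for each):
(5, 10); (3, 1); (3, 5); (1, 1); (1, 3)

The classifier is using: second is even.
(5, 10): second 10 — qualifies, so Accepted.
(3, 1): second 1 — does not pass, so Rejected.
(3, 5): second 5 — does not pass, so Rejected.
(1, 1): second 1 — does not pass, so Rejected.
(1, 3): second 3 — does not pass, so Rejected.

Accepted, Rejected, Rejected, Rejected, Rejected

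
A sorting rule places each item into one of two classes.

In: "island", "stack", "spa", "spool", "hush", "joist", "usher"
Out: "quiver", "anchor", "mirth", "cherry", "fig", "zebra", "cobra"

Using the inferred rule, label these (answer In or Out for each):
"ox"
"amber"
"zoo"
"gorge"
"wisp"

One predicate separates the groups cleanly: contains 's'.

Out, Out, Out, Out, In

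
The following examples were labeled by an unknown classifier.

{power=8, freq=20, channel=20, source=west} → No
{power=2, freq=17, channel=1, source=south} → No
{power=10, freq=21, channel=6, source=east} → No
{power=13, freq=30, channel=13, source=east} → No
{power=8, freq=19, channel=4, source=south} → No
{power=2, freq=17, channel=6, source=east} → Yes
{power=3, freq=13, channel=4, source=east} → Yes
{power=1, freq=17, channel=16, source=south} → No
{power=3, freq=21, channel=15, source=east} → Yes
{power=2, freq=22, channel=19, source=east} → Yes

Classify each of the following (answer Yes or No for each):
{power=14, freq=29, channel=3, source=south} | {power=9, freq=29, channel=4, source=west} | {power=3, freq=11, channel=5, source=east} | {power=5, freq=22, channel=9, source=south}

Rule: source is east AND power ≤ 3. This holds for each 'Yes' example and fails for each 'No' one.
{power=14, freq=29, channel=3, source=south}: No (source is south, power = 14). {power=9, freq=29, channel=4, source=west}: No (source is west, power = 9). {power=3, freq=11, channel=5, source=east}: Yes (source is east, power = 3). {power=5, freq=22, channel=9, source=south}: No (source is south, power = 5).

No, No, Yes, No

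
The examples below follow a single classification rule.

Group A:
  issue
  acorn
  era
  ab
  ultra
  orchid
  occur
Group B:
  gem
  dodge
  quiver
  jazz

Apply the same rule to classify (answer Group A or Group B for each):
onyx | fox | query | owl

Group A, Group B, Group B, Group A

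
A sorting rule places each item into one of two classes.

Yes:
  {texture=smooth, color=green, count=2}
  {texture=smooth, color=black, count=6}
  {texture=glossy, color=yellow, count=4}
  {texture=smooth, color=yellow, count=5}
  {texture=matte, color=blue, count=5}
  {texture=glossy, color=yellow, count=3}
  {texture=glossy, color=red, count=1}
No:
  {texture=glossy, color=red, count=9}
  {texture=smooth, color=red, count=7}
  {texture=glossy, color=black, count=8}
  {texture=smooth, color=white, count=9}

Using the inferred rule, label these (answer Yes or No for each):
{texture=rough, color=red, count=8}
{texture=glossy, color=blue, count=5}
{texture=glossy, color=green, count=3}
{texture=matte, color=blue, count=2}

All 'Yes' examples share one property — count ≤ 6 — and every 'No' example lacks it.
{texture=rough, color=red, count=8} → count = 8 → No. {texture=glossy, color=blue, count=5} → count = 5 → Yes. {texture=glossy, color=green, count=3} → count = 3 → Yes. {texture=matte, color=blue, count=2} → count = 2 → Yes.

No, Yes, Yes, Yes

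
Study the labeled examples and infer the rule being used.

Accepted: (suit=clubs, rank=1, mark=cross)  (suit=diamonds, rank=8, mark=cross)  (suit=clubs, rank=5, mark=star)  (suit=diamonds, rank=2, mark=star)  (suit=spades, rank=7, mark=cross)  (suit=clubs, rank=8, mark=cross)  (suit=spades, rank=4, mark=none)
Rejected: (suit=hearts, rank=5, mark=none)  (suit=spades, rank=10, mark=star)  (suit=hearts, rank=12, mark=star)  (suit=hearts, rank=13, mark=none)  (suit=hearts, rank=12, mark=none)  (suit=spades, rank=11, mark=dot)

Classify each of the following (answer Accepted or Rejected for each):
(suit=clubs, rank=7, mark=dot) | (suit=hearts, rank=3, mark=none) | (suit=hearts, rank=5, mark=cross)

Accepted, Rejected, Rejected

The classifier is using: suit is not hearts AND rank ≤ 8.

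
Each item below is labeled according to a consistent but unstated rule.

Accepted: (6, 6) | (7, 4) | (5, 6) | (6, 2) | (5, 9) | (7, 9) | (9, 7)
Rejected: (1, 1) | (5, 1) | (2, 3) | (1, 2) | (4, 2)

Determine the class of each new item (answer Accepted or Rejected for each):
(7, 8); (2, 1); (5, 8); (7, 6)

The simplest hypothesis consistent with all the labels is: sum ≥ 8.

Accepted, Rejected, Accepted, Accepted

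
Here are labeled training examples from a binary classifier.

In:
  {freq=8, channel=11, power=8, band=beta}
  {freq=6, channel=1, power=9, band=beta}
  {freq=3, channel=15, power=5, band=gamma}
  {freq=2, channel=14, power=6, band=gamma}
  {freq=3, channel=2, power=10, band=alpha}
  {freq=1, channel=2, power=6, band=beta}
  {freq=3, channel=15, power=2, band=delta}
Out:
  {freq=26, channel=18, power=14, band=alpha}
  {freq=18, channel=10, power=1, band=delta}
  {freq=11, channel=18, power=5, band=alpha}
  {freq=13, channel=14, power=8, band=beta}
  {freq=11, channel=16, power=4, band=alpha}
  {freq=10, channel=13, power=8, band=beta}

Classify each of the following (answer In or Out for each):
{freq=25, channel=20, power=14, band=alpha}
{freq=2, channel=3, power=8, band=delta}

Out, In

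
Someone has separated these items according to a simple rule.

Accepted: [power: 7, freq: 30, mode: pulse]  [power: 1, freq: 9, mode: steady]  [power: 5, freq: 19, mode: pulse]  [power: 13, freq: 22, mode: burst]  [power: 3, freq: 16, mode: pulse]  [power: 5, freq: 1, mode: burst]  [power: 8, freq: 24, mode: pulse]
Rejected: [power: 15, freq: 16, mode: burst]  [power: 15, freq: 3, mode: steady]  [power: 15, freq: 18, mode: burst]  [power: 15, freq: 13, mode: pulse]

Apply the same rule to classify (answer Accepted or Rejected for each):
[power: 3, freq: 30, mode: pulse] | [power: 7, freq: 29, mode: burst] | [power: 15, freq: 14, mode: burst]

Accepted, Accepted, Rejected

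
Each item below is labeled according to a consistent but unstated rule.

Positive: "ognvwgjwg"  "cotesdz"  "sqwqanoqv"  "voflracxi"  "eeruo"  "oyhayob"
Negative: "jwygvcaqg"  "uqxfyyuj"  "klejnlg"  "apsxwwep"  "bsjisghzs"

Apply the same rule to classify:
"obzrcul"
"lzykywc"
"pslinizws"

The pattern is that an item is 'Positive' exactly when: contains 'o'.

Positive, Negative, Negative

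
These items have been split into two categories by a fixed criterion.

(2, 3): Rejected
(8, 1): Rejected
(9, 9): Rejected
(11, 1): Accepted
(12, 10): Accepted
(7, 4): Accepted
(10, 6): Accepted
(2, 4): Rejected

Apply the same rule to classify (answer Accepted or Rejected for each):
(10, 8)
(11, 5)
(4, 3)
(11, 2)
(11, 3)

Accepted, Accepted, Rejected, Accepted, Accepted

The common property of the 'Accepted' items is: first > second AND sum ≥ 11. No 'Rejected' item has it.
(10, 8): 10 > 8, 10+8 = 18, checks out → Accepted. (11, 5): 11 > 5, 11+5 = 16, checks out → Accepted. (4, 3): 4 > 3, 4+3 = 7, does not pass → Rejected. (11, 2): 11 > 2, 11+2 = 13, checks out → Accepted. (11, 3): 11 > 3, 11+3 = 14, checks out → Accepted.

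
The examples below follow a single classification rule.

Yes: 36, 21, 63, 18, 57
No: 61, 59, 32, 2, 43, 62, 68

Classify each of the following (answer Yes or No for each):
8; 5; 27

No, No, Yes

A rule that fits every label: multiple of 3 — true of each 'Yes' example, false of each 'No' one.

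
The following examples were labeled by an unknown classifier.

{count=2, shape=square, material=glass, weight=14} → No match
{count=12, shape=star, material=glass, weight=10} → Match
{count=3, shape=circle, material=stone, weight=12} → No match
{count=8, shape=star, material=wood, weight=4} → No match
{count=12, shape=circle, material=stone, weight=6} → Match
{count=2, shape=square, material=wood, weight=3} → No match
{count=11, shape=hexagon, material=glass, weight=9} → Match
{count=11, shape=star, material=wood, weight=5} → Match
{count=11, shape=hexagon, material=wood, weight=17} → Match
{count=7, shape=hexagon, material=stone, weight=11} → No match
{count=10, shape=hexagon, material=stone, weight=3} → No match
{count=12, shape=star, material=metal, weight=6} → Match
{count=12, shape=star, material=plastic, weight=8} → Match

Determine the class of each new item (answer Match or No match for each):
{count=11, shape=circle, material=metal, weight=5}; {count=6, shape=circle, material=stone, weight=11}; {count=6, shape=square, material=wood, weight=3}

Match, No match, No match

One predicate separates the groups cleanly: count ≥ 11.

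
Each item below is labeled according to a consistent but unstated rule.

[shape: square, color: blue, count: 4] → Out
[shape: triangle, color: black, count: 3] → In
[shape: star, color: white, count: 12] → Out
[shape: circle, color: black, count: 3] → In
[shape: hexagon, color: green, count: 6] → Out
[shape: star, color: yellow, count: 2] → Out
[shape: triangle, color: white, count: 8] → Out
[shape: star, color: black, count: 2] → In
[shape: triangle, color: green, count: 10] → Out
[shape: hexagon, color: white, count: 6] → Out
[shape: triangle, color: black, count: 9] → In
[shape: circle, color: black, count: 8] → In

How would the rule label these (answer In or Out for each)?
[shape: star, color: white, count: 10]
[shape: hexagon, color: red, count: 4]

Checking candidate rules against both groups, what survives is: color is black.
[shape: star, color: white, count: 10]: color is white, lacks this property → Out.
[shape: hexagon, color: red, count: 4]: color is red, lacks this property → Out.

Out, Out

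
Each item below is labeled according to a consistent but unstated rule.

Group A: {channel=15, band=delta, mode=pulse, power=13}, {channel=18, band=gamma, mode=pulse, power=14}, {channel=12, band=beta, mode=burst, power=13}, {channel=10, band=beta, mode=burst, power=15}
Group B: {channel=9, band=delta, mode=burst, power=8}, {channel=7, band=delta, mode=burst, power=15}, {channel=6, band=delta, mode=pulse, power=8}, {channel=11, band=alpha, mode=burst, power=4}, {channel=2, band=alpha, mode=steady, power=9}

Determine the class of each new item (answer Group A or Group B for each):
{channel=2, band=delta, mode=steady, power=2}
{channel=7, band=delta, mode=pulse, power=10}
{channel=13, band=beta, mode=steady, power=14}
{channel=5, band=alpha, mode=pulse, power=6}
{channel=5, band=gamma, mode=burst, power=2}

Group B, Group B, Group A, Group B, Group B

The pattern is that an item is 'Group A' exactly when: channel ≥ 9 AND power ≥ 9.
{channel=2, band=delta, mode=steady, power=2} — channel = 2, power = 2, hence Group B.
{channel=7, band=delta, mode=pulse, power=10} — channel = 7, power = 10, hence Group B.
{channel=13, band=beta, mode=steady, power=14} — channel = 13, power = 14, hence Group A.
{channel=5, band=alpha, mode=pulse, power=6} — channel = 5, power = 6, hence Group B.
{channel=5, band=gamma, mode=burst, power=2} — channel = 5, power = 2, hence Group B.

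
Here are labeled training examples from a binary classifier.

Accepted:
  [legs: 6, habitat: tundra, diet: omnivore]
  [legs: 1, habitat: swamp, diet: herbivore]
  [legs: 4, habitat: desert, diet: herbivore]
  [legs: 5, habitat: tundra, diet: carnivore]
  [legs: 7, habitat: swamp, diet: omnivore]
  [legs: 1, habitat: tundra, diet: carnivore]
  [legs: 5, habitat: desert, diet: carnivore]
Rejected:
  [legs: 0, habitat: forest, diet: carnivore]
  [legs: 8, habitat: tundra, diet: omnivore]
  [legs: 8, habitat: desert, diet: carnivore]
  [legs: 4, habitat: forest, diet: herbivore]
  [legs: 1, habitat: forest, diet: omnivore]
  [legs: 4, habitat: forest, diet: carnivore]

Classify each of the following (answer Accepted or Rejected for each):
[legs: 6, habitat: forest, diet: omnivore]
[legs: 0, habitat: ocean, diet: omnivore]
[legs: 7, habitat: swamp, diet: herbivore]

Rejected, Accepted, Accepted

One predicate separates the groups cleanly: habitat is not forest AND legs ≤ 7.
[legs: 6, habitat: forest, diet: omnivore] — habitat is forest, legs = 6, hence Rejected.
[legs: 0, habitat: ocean, diet: omnivore] — habitat is ocean, legs = 0, hence Accepted.
[legs: 7, habitat: swamp, diet: herbivore] — habitat is swamp, legs = 7, hence Accepted.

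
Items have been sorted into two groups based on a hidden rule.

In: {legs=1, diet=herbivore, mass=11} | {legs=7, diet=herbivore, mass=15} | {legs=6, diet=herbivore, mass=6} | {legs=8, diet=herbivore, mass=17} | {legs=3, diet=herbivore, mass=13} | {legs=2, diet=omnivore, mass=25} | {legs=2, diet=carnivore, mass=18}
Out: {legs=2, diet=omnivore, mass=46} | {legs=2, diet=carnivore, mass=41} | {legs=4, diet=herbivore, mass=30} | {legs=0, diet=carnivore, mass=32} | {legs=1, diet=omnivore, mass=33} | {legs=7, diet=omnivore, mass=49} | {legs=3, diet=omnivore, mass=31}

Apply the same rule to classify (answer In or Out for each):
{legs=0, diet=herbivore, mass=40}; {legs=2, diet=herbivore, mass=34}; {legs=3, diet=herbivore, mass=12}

The simplest hypothesis consistent with all the labels is: mass ≤ 25.
{legs=0, diet=herbivore, mass=40}: Out (mass = 40). {legs=2, diet=herbivore, mass=34}: Out (mass = 34). {legs=3, diet=herbivore, mass=12}: In (mass = 12).

Out, Out, In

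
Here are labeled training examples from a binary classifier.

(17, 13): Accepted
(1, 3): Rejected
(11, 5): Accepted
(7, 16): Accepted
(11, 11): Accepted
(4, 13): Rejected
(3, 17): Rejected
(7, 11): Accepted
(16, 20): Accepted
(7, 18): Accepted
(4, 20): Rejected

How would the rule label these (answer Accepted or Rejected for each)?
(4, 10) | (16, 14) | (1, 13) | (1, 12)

The common property of the 'Accepted' items is: first ≥ 5. No 'Rejected' item has it.

Rejected, Accepted, Rejected, Rejected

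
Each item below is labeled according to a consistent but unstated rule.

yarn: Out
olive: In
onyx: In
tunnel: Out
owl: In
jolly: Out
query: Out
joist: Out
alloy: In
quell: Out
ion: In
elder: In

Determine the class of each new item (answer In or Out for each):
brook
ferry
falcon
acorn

Rule: starts with a vowel. This holds for each 'In' example and fails for each 'Out' one.

Out, Out, Out, In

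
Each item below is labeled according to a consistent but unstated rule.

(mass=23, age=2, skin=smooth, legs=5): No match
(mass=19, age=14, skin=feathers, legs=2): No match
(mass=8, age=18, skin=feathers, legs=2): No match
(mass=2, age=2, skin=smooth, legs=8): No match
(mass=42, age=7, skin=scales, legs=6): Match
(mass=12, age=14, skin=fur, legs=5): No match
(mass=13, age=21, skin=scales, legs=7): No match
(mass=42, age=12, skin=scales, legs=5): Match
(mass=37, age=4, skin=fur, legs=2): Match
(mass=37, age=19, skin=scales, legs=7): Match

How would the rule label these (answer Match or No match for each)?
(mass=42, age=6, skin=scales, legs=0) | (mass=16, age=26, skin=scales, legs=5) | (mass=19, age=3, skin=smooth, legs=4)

The distinguishing property — mass ≥ 37 — holds for all the 'Match' cases and none of the 'No match' cases.
(mass=42, age=6, skin=scales, legs=0) → mass = 42 → Match. (mass=16, age=26, skin=scales, legs=5) → mass = 16 → No match. (mass=19, age=3, skin=smooth, legs=4) → mass = 19 → No match.

Match, No match, No match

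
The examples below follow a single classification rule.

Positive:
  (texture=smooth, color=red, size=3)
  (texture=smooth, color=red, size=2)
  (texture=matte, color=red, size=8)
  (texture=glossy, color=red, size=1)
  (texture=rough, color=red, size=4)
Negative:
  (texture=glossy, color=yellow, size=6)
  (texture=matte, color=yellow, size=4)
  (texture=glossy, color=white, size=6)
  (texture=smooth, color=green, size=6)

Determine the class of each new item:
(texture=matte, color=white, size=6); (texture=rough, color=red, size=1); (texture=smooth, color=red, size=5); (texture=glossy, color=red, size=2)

Negative, Positive, Positive, Positive

All 'Positive' examples share one property — color is red — and every 'Negative' example lacks it.
(texture=matte, color=white, size=6): color is white — doesn't qualify, so Negative.
(texture=rough, color=red, size=1): color is red — checks out, so Positive.
(texture=smooth, color=red, size=5): color is red — checks out, so Positive.
(texture=glossy, color=red, size=2): color is red — checks out, so Positive.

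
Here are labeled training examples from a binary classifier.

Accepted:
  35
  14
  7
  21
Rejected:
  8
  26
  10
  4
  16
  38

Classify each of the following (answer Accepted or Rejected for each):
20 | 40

Rejected, Rejected

The classifier is using: multiple of 7.
20: 20 = 7·2 + 6 — fails the rule, so Rejected. 40: 40 = 7·5 + 5 — fails the rule, so Rejected.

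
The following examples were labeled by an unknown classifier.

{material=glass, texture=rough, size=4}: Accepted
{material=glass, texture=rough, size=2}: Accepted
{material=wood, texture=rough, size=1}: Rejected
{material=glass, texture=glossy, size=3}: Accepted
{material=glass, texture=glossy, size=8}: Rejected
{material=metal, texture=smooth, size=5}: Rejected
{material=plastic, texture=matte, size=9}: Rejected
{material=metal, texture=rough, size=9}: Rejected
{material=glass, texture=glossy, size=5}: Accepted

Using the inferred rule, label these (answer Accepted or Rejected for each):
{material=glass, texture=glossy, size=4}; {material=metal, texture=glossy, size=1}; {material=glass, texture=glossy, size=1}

Accepted, Rejected, Accepted

'Accepted' ⟺ material is glass AND size ≤ 5.
{material=glass, texture=glossy, size=4} — material is glass, size = 4, hence Accepted. {material=metal, texture=glossy, size=1} — material is metal, size = 1, hence Rejected. {material=glass, texture=glossy, size=1} — material is glass, size = 1, hence Accepted.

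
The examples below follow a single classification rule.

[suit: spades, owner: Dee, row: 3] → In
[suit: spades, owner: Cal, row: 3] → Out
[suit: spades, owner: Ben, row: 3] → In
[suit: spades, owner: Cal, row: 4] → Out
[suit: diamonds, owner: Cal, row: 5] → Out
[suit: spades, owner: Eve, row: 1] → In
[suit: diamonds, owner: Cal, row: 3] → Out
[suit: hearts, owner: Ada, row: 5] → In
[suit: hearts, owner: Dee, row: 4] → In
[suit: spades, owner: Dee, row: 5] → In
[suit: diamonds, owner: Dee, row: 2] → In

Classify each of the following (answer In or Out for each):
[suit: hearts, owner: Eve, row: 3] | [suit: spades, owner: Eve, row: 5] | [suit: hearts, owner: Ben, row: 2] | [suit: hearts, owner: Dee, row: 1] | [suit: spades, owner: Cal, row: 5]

In, In, In, In, Out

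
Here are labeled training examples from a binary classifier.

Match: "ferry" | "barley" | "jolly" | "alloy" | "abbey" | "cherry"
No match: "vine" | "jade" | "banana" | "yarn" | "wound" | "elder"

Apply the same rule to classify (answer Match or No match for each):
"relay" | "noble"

Match, No match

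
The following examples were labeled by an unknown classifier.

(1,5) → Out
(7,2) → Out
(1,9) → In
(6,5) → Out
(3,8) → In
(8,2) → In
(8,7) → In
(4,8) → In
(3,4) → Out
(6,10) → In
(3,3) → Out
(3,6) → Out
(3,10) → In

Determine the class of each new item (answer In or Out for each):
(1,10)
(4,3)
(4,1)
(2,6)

In, Out, Out, Out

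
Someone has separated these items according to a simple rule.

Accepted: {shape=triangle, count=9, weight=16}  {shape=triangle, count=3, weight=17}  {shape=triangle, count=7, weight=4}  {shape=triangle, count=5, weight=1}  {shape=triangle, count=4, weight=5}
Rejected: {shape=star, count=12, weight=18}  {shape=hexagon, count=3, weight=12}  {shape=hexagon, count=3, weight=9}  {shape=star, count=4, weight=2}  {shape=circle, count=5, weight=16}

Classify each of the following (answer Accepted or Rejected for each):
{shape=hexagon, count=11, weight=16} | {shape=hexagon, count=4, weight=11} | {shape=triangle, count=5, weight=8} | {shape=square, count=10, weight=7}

Rejected, Rejected, Accepted, Rejected

The pattern is that an item is 'Accepted' exactly when: shape is triangle.
Rejected: {shape=hexagon, count=11, weight=16}, since shape is hexagon.
Rejected: {shape=hexagon, count=4, weight=11}, since shape is hexagon.
Accepted: {shape=triangle, count=5, weight=8}, since shape is triangle.
Rejected: {shape=square, count=10, weight=7}, since shape is square.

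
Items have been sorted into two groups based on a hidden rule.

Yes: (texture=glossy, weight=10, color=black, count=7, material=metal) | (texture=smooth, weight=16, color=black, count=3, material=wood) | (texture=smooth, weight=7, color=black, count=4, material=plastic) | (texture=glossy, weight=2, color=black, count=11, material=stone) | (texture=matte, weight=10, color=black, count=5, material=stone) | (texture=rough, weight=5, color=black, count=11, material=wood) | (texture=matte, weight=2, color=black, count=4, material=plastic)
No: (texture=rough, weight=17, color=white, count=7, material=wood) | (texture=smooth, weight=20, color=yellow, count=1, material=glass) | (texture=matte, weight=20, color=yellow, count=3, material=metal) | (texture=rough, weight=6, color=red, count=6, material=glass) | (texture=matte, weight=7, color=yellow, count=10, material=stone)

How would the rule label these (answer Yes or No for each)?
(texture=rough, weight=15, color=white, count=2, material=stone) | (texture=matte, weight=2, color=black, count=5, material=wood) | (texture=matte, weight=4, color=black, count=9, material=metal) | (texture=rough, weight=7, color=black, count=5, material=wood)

No, Yes, Yes, Yes

All 'Yes' examples share one property — color is black — and every 'No' example lacks it.
(texture=rough, weight=15, color=white, count=2, material=stone): No (color is white). (texture=matte, weight=2, color=black, count=5, material=wood): Yes (color is black). (texture=matte, weight=4, color=black, count=9, material=metal): Yes (color is black). (texture=rough, weight=7, color=black, count=5, material=wood): Yes (color is black).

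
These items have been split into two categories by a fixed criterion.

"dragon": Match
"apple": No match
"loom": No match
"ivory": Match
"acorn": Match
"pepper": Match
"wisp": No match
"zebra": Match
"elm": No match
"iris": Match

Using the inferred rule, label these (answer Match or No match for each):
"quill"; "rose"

No match, Match

Every 'Match' example satisfies: contains 'r'. None of the 'No match' examples do.
"quill": no 'r', lacks this property → No match.
"rose": has 'r', checks out → Match.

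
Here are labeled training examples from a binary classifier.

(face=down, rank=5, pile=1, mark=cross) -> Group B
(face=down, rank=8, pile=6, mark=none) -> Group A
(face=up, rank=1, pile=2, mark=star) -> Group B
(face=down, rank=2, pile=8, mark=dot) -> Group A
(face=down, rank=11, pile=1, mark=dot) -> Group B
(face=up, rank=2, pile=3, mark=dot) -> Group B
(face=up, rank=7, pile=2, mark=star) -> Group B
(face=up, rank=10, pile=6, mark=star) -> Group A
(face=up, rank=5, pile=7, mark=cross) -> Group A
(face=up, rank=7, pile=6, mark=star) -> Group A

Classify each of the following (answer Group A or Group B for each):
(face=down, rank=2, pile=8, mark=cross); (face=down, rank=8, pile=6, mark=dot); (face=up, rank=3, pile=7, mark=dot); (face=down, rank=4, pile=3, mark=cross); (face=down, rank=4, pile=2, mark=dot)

Group A, Group A, Group A, Group B, Group B

A rule that fits every label: pile ≥ 6 — true of each 'Group A' example, false of each 'Group B' one.
(face=down, rank=2, pile=8, mark=cross): pile = 8 — fits, so Group A. (face=down, rank=8, pile=6, mark=dot): pile = 6 — fits, so Group A. (face=up, rank=3, pile=7, mark=dot): pile = 7 — fits, so Group A. (face=down, rank=4, pile=3, mark=cross): pile = 3 — doesn't match, so Group B. (face=down, rank=4, pile=2, mark=dot): pile = 2 — doesn't match, so Group B.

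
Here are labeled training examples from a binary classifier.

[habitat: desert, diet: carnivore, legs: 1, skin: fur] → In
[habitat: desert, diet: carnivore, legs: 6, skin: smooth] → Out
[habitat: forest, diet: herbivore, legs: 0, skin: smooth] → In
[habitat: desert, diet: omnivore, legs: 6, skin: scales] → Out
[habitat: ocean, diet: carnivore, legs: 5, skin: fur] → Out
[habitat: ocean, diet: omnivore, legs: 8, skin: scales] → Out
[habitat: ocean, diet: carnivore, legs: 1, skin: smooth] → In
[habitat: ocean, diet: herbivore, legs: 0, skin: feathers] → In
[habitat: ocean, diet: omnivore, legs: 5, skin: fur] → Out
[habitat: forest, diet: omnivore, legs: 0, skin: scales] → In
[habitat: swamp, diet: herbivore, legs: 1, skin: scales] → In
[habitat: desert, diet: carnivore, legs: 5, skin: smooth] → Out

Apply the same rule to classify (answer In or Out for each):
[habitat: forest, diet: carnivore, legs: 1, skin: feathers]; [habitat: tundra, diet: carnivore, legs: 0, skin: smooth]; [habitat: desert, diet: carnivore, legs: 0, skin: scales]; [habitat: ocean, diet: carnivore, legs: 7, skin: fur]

The classifier is using: legs ≤ 1.
[habitat: forest, diet: carnivore, legs: 1, skin: feathers]: In (legs = 1). [habitat: tundra, diet: carnivore, legs: 0, skin: smooth]: In (legs = 0). [habitat: desert, diet: carnivore, legs: 0, skin: scales]: In (legs = 0). [habitat: ocean, diet: carnivore, legs: 7, skin: fur]: Out (legs = 7).

In, In, In, Out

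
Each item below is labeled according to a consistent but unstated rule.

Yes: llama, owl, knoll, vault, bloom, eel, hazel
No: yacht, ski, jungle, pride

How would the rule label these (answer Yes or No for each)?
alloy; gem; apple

Yes, No, Yes

The rule appears to be: odd length AND contains 'l'.
Yes: alloy, since length 5, has 'l'. No: gem, since length 3, no 'l'. Yes: apple, since length 5, has 'l'.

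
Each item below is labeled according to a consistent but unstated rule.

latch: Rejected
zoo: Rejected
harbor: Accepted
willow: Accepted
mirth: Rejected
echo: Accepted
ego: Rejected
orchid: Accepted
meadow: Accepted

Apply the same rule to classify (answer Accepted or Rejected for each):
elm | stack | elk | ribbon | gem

The simplest hypothesis consistent with all the labels is: even length.
elm: length 3 — lacks this property, so Rejected. stack: length 5 — lacks this property, so Rejected. elk: length 3 — lacks this property, so Rejected. ribbon: length 6 — has this property, so Accepted. gem: length 3 — lacks this property, so Rejected.

Rejected, Rejected, Rejected, Accepted, Rejected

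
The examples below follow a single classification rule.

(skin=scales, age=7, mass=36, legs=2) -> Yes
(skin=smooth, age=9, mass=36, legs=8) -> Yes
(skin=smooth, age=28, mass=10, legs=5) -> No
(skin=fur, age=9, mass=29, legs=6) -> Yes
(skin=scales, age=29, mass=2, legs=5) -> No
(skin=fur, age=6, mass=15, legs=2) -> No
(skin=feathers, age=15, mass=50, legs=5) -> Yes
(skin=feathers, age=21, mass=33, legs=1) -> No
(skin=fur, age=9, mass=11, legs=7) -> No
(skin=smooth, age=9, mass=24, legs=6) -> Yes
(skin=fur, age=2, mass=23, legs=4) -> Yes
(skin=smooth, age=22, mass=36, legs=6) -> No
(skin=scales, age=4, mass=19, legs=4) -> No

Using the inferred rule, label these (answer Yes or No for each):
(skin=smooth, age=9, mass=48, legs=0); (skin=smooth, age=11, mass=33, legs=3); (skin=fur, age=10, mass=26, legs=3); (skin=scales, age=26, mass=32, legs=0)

One predicate separates the groups cleanly: mass ≥ 23 AND age ≤ 15.
(skin=smooth, age=9, mass=48, legs=0): mass = 48, age = 9 — matches, so Yes. (skin=smooth, age=11, mass=33, legs=3): mass = 33, age = 11 — matches, so Yes. (skin=fur, age=10, mass=26, legs=3): mass = 26, age = 10 — matches, so Yes. (skin=scales, age=26, mass=32, legs=0): mass = 32, age = 26 — doesn't match, so No.

Yes, Yes, Yes, No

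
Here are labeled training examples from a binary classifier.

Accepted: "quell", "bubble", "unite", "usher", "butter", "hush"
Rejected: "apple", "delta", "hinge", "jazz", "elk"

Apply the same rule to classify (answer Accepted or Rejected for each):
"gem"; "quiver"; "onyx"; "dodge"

One predicate separates the groups cleanly: contains 'u'.

Rejected, Accepted, Rejected, Rejected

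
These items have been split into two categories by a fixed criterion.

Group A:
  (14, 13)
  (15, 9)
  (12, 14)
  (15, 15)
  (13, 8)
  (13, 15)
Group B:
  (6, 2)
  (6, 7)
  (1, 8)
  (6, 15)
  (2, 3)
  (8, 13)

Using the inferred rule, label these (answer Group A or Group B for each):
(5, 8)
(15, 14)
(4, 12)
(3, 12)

Group B, Group A, Group B, Group B

Every 'Group A' example satisfies: first ≥ 9. None of the 'Group B' examples do.
(5, 8): first 5, does not pass → Group B.
(15, 14): first 15, passes → Group A.
(4, 12): first 4, does not pass → Group B.
(3, 12): first 3, does not pass → Group B.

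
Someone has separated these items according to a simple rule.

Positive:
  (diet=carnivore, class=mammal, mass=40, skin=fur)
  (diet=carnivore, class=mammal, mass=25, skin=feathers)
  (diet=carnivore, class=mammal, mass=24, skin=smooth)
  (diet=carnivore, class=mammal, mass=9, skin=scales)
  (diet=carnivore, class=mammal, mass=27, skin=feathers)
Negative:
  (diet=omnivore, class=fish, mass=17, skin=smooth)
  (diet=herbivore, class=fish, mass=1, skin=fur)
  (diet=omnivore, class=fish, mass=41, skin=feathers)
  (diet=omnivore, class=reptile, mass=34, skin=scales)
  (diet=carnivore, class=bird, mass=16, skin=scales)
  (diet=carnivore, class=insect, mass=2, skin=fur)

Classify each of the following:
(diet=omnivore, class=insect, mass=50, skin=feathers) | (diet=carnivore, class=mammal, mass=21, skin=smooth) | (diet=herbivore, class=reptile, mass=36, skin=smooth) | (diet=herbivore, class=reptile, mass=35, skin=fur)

Negative, Positive, Negative, Negative

Every 'Positive' example satisfies: class is mammal. None of the 'Negative' examples do.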